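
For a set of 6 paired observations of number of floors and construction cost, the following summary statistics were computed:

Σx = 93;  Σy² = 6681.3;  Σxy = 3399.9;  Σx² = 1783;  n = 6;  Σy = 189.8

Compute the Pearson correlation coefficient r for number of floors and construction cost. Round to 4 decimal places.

0.9523

Sxx = Σx² − (Σx)²/n = 1783 − 1441.5 = 341.5
Sxy = Σxy − (Σx)(Σy)/n = 3399.9 − 2941.9 = 458
Syy = Σy² − (Σy)²/n = 6681.3 − 6004.006667 = 677.293333
r = Sxy/√(Sxx·Syy) = 458/√(231295.673333) = 458/480.932088 = 0.952317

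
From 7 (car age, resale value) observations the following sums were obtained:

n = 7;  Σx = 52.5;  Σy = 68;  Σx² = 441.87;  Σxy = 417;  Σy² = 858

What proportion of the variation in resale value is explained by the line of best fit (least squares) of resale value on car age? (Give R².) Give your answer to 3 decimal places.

0.910

Sxx = Σx² − (Σx)²/n = 441.87 − 393.75 = 48.12
Sxy = Σxy − (Σx)(Σy)/n = 417 − 510 = -93
Syy = Σy² − (Σy)²/n = 858 − 660.571429 = 197.428571
R² = Sxy²/(Sxx·Syy) = (-93)²/(48.12·197.428571) = 0.910396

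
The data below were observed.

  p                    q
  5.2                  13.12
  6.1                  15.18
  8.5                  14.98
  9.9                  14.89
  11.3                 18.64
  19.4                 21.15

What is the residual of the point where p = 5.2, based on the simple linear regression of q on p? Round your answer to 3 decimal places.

n = 6, Σx = 60.4, Σy = 97.96, Σxy = 1056.505, Σx² = 738.56
Sxx = Σx² − (Σx)²/n = 738.56 − 608.026667 = 130.533333
Sxy = Σxy − (Σx)(Σy)/n = 1056.505 − 986.130667 = 70.374333
b = Sxy/Sxx = 70.374333/130.533333 = 0.539129
a = ȳ − b·x̄ = 16.326667 − 0.539129·10.066667 = 10.899433
ŷ(5.2) = 10.899433 + 0.539129·5.2 = 13.702904
residual = y − ŷ = 13.12 − 13.702904 = -0.582904

-0.583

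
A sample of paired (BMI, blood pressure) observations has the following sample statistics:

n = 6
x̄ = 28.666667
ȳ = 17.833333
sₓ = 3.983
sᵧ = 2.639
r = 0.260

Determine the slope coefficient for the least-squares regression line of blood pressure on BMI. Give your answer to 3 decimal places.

0.172

b = r · sᵧ/sₓ = 0.26 · 2.639/3.983 = 0.172267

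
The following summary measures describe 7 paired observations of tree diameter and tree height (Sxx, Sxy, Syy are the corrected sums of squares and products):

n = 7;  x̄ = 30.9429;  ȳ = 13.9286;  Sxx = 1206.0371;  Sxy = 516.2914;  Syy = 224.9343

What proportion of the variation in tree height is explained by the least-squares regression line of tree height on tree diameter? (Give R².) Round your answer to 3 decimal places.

0.983

R² = Sxy²/(Sxx·Syy) = (516.2914)²/(1206.0371·224.9343) = 0.982592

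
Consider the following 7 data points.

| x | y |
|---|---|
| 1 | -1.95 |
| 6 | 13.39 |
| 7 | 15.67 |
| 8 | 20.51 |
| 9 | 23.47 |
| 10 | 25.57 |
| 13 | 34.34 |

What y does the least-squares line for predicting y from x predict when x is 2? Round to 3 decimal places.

n = 7, Σx = 54, Σy = 131, Σxy = 1265.51, Σx² = 500
Sxx = Σx² − (Σx)²/n = 500 − 416.571429 = 83.428571
Sxy = Σxy − (Σx)(Σy)/n = 1265.51 − 1010.571429 = 254.938571
b = Sxy/Sxx = 254.938571/83.428571 = 3.055771
a = ȳ − b·x̄ = 18.714286 − 3.055771·7.714286 = -4.858801
ŷ(2) = a + b·2 = -4.858801 + 3.055771·2 = 1.252740

1.253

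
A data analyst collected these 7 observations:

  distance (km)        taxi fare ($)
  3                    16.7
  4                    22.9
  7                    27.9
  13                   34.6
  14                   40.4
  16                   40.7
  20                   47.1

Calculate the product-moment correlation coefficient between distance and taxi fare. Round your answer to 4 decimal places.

0.9832

n = 7, Σx = 77, Σy = 230.3, Σxy = 2945.6, Σx² = 1095, Σy² = 8285.93
Sxx = Σx² − (Σx)²/n = 1095 − 847 = 248
Sxy = Σxy − (Σx)(Σy)/n = 2945.6 − 2533.3 = 412.3
Syy = Σy² − (Σy)²/n = 8285.93 − 7576.87 = 709.06
r = Sxy/√(Sxx·Syy) = 412.3/√(175846.88) = 412.3/419.341007 = 0.983209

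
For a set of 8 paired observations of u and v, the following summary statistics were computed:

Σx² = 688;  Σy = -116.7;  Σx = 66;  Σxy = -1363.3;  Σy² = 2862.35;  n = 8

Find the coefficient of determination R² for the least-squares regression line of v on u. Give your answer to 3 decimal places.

Sxx = Σx² − (Σx)²/n = 688 − 544.5 = 143.5
Sxy = Σxy − (Σx)(Σy)/n = -1363.3 − (-962.775) = -400.525
Syy = Σy² − (Σy)²/n = 2862.35 − 1702.36125 = 1159.98875
R² = Sxy²/(Sxx·Syy) = (-400.525)²/(143.5·1159.98875) = 0.963726

0.964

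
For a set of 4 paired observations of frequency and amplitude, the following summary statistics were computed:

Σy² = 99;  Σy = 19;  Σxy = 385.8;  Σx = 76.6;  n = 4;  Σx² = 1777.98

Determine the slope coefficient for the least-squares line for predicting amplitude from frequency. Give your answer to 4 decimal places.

Sxx = Σx² − (Σx)²/n = 1777.98 − 1466.89 = 311.09
Sxy = Σxy − (Σx)(Σy)/n = 385.8 − 363.85 = 21.95
b = Sxy/Sxx = 21.95/311.09 = 0.070558

0.0706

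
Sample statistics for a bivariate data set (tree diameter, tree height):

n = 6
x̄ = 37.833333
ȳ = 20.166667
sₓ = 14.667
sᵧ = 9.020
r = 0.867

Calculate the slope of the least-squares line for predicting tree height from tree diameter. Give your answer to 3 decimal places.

b = r · sᵧ/sₓ = 0.867 · 9.02/14.667 = 0.533193

0.533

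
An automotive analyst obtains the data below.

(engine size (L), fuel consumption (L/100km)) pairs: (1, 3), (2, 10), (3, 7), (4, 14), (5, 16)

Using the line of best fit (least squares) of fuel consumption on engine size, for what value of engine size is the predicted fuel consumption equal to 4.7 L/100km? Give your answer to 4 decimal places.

n = 5, Σx = 15, Σy = 50, Σxy = 180, Σx² = 55
Sxx = Σx² − (Σx)²/n = 55 − 45 = 10
Sxy = Σxy − (Σx)(Σy)/n = 180 − 150 = 30
b = Sxy/Sxx = 30/10 = 3
a = ȳ − b·x̄ = 10 − 3·3 = 1
Set a + b·x = 4.7: x = (4.7 − 1) / 3 = 1.233333

1.2333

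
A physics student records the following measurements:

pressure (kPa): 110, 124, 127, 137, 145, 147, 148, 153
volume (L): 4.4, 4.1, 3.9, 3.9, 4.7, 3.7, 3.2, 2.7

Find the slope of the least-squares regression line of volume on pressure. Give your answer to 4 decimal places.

n = 8, Σx = 1091, Σy = 30.6, Σxy = 4134.1, Σx² = 150321
Sxx = Σx² − (Σx)²/n = 150321 − 148785.125 = 1535.875
Sxy = Σxy − (Σx)(Σy)/n = 4134.1 − 4173.075 = -38.975
b = Sxy/Sxx = -38.975/1535.875 = -0.025376

-0.0254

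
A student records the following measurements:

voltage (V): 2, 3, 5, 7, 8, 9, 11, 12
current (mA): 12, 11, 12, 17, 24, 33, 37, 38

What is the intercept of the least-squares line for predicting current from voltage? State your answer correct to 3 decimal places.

n = 8, Σx = 57, Σy = 184, Σxy = 1588, Σx² = 497
Sxx = Σx² − (Σx)²/n = 497 − 406.125 = 90.875
Sxy = Σxy − (Σx)(Σy)/n = 1588 − 1311 = 277
b = Sxy/Sxx = 277/90.875 = 3.048143
a = ȳ − b·x̄ = 23 − 3.048143·7.125 = 1.281981

1.282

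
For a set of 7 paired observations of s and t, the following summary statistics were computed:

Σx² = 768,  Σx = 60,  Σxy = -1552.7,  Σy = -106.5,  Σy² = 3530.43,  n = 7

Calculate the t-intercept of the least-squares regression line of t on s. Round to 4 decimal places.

6.4020

Sxx = Σx² − (Σx)²/n = 768 − 514.285714 = 253.714286
Sxy = Σxy − (Σx)(Σy)/n = -1552.7 − (-912.857143) = -639.842857
b = Sxy/Sxx = -639.842857/253.714286 = -2.521903
a = ȳ − b·x̄ = -15.214286 − (-2.521903)·8.571429 = 6.402027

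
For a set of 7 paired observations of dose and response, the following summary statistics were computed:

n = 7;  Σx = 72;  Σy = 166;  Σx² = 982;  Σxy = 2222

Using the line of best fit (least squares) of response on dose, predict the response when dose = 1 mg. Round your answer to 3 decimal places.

3.923

Sxx = Σx² − (Σx)²/n = 982 − 740.571429 = 241.428571
Sxy = Σxy − (Σx)(Σy)/n = 2222 − 1707.428571 = 514.571429
b = Sxy/Sxx = 514.571429/241.428571 = 2.131361
a = ȳ − b·x̄ = 23.714286 − 2.131361·10.285714 = 1.791716
ŷ(1) = a + b·1 = 1.791716 + 2.131361·1 = 3.923077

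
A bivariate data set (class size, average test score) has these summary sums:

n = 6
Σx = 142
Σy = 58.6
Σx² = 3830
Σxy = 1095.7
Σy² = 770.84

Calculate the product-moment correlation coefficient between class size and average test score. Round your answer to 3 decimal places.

-0.954

Sxx = Σx² − (Σx)²/n = 3830 − 3360.666667 = 469.333333
Sxy = Σxy − (Σx)(Σy)/n = 1095.7 − 1386.866667 = -291.166667
Syy = Σy² − (Σy)²/n = 770.84 − 572.326667 = 198.513333
r = Sxy/√(Sxx·Syy) = -291.166667/√(93168.924444) = -291.166667/305.235851 = -0.953907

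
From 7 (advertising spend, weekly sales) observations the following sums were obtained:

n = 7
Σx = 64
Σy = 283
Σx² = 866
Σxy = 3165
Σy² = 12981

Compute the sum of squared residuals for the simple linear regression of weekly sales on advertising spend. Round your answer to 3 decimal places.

351.962

Sxx = Σx² − (Σx)²/n = 866 − 585.142857 = 280.857143
Sxy = Σxy − (Σx)(Σy)/n = 3165 − 2587.428571 = 577.571429
Syy = Σy² − (Σy)²/n = 12981 − 11441.285714 = 1539.714286
b = Sxy/Sxx = 577.571429/280.857143 = 2.056460
SSE = Syy − b·Sxy = 1539.714286 − 2.056460·577.571429 = 351.961851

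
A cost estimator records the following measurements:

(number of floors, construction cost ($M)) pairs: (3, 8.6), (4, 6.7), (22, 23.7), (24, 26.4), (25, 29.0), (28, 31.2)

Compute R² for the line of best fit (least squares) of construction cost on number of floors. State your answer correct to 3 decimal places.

n = 6, Σx = 106, Σy = 125.6, Σxy = 2806.2, Σx² = 2494, Σy² = 3191.94
Sxx = Σx² − (Σx)²/n = 2494 − 1872.666667 = 621.333333
Sxy = Σxy − (Σx)(Σy)/n = 2806.2 − 2218.933333 = 587.266667
Syy = Σy² − (Σy)²/n = 3191.94 − 2629.226667 = 562.713333
R² = Sxy²/(Sxx·Syy) = (587.266667)²/(621.333333·562.713333) = 0.986413

0.986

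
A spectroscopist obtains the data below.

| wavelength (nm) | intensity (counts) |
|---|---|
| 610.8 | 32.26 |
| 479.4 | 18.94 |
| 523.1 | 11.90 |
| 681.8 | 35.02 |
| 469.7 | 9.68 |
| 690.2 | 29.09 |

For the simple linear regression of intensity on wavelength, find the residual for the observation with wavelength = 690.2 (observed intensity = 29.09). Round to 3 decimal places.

-4.687

n = 6, Σx = 3455, Σy = 136.89, Σxy = 83510.384, Σx² = 2038379.98
Sxx = Σx² − (Σx)²/n = 2038379.98 − 1989504.166667 = 48875.813333
Sxy = Σxy − (Σx)(Σy)/n = 83510.384 − 78825.825 = 4684.559
b = Sxy/Sxx = 4684.559/48875.813333 = 0.095846
a = ȳ − b·x̄ = 22.815 − 0.095846·575.833333 = -32.376414
ŷ(690.2) = -32.376414 + 0.095846·690.2 = 33.776606
residual = y − ŷ = 29.09 − 33.776606 = -4.686606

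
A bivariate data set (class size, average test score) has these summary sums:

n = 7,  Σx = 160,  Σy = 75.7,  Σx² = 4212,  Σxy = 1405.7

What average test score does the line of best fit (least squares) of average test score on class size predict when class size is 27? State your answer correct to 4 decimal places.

Sxx = Σx² − (Σx)²/n = 4212 − 3657.142857 = 554.857143
Sxy = Σxy − (Σx)(Σy)/n = 1405.7 − 1730.285714 = -324.585714
b = Sxy/Sxx = -324.585714/554.857143 = -0.584990
a = ȳ − b·x̄ = 10.814286 − (-0.584990)·22.857143 = 24.185479
ŷ(27) = a + b·27 = 24.185479 + (-0.584990)·27 = 8.390757

8.3908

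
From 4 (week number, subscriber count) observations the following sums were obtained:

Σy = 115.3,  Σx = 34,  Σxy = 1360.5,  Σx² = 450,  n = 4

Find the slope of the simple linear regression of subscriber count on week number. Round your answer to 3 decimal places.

2.363

Sxx = Σx² − (Σx)²/n = 450 − 289 = 161
Sxy = Σxy − (Σx)(Σy)/n = 1360.5 − 980.05 = 380.45
b = Sxy/Sxx = 380.45/161 = 2.363043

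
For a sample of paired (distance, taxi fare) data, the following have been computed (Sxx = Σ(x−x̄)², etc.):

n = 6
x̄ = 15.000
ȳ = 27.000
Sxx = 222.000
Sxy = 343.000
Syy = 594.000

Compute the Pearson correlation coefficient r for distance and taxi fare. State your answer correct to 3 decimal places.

0.945

r = Sxy/√(Sxx·Syy) = 343/√(131868) = 343/363.136338 = 0.944549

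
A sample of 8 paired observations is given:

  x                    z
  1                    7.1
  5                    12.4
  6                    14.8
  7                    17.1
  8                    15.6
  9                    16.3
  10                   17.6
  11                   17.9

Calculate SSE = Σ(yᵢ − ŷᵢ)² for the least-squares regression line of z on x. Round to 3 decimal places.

10.127

n = 8, Σx = 57, Σy = 118.8, Σxy = 922, Σx² = 477, Σy² = 1854.84
Sxx = Σx² − (Σx)²/n = 477 − 406.125 = 70.875
Sxy = Σxy − (Σx)(Σy)/n = 922 − 846.45 = 75.55
Syy = Σy² − (Σy)²/n = 1854.84 − 1764.18 = 90.66
b = Sxy/Sxx = 75.55/70.875 = 1.065961
SSE = Syy − b·Sxy = 90.66 − 1.065961·75.55 = 10.126631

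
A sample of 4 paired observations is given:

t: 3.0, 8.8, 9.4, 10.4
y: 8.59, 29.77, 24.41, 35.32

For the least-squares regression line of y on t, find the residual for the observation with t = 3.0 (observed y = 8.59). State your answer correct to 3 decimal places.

0.188

n = 4, Σx = 31.6, Σy = 98.09, Σxy = 884.528, Σx² = 282.96
Sxx = Σx² − (Σx)²/n = 282.96 − 249.64 = 33.32
Sxy = Σxy − (Σx)(Σy)/n = 884.528 − 774.911 = 109.617
b = Sxy/Sxx = 109.617/33.32 = 3.289826
a = ȳ − b·x̄ = 24.5225 − 3.289826·7.9 = -1.467125
ŷ(3.0) = -1.467125 + 3.289826·3 = 8.402353
residual = y − ŷ = 8.59 − 8.402353 = 0.187647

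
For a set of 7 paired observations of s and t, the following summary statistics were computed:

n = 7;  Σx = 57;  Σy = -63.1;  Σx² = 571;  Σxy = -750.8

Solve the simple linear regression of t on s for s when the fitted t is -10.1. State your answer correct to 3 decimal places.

Sxx = Σx² − (Σx)²/n = 571 − 464.142857 = 106.857143
Sxy = Σxy − (Σx)(Σy)/n = -750.8 − (-513.814286) = -236.985714
b = Sxy/Sxx = -236.985714/106.857143 = -2.217781
a = ȳ − b·x̄ = -9.014286 − (-2.217781)·8.142857 = 9.044786
Set a + b·x = -10.1: x = (-10.1 − 9.044786) / (-2.217781) = 8.632407

8.632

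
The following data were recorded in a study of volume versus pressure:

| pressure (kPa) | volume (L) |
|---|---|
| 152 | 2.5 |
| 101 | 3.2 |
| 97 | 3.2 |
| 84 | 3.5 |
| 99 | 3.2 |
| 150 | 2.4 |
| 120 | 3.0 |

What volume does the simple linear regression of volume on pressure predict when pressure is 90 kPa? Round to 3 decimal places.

n = 7, Σx = 803, Σy = 21, Σxy = 2344.4, Σx² = 96471
Sxx = Σx² − (Σx)²/n = 96471 − 92115.571429 = 4355.428571
Sxy = Σxy − (Σx)(Σy)/n = 2344.4 − 2409 = -64.6
b = Sxy/Sxx = -64.6/4355.428571 = -0.014832
a = ȳ − b·x̄ = 3 − (-0.014832)·114.714286 = 4.701450
ŷ(90) = a + b·90 = 4.701450 + (-0.014832)·90 = 3.366564

3.367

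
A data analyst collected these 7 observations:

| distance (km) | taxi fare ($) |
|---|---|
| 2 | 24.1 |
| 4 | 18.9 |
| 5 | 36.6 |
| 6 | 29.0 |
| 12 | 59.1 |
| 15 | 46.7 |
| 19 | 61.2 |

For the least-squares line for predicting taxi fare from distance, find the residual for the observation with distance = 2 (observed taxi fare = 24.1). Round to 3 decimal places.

n = 7, Σx = 63, Σy = 275.6, Σxy = 3053.3, Σx² = 811
Sxx = Σx² − (Σx)²/n = 811 − 567 = 244
Sxy = Σxy − (Σx)(Σy)/n = 3053.3 − 2480.4 = 572.9
b = Sxy/Sxx = 572.9/244 = 2.347951
a = ȳ − b·x̄ = 39.371429 − 2.347951·9 = 18.239871
ŷ(2) = 18.239871 + 2.347951·2 = 22.935773
residual = y − ŷ = 24.1 − 22.935773 = 1.164227

1.164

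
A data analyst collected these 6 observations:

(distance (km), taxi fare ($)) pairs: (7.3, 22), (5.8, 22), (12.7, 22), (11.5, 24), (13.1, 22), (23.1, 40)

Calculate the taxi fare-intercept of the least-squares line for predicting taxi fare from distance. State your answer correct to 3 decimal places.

12.522

n = 6, Σx = 73.5, Σy = 152, Σxy = 2055.8, Σx² = 1085.69
Sxx = Σx² − (Σx)²/n = 1085.69 − 900.375 = 185.315
Sxy = Σxy − (Σx)(Σy)/n = 2055.8 − 1862 = 193.8
b = Sxy/Sxx = 193.8/185.315 = 1.045787
a = ȳ − b·x̄ = 25.333333 − 1.045787·12.25 = 12.522444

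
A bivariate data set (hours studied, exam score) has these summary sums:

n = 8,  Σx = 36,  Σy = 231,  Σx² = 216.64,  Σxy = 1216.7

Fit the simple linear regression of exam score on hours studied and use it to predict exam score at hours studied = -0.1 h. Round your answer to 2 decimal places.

13.96

Sxx = Σx² − (Σx)²/n = 216.64 − 162 = 54.64
Sxy = Σxy − (Σx)(Σy)/n = 1216.7 − 1039.5 = 177.2
b = Sxy/Sxx = 177.2/54.64 = 3.243045
a = ȳ − b·x̄ = 28.875 − 3.243045·4.5 = 14.281296
ŷ(-0.1) = a + b·-0.1 = 14.281296 + 3.243045·(-0.1) = 13.956991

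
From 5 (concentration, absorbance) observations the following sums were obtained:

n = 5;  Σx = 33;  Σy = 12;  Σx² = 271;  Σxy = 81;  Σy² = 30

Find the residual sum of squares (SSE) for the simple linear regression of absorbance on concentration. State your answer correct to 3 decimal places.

Sxx = Σx² − (Σx)²/n = 271 − 217.8 = 53.2
Sxy = Σxy − (Σx)(Σy)/n = 81 − 79.2 = 1.8
Syy = Σy² − (Σy)²/n = 30 − 28.8 = 1.2
b = Sxy/Sxx = 1.8/53.2 = 0.033835
SSE = Syy − b·Sxy = 1.2 − 0.033835·1.8 = 1.139098

1.139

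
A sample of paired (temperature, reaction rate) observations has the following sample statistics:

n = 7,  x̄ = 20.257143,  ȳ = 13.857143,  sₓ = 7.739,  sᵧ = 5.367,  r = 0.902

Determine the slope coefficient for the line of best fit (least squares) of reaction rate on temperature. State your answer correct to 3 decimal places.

b = r · sᵧ/sₓ = 0.902 · 5.367/7.739 = 0.625537

0.626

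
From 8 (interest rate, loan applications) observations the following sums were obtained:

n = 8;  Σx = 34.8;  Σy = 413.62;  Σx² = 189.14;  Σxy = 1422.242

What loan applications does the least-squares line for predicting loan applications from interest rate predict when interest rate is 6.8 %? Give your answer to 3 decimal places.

27.241

Sxx = Σx² − (Σx)²/n = 189.14 − 151.38 = 37.76
Sxy = Σxy − (Σx)(Σy)/n = 1422.242 − 1799.247 = -377.005
b = Sxy/Sxx = -377.005/37.76 = -9.984243
a = ȳ − b·x̄ = 51.7025 − (-9.984243)·4.35 = 95.133955
ŷ(6.8) = a + b·6.8 = 95.133955 + (-9.984243)·6.8 = 27.241106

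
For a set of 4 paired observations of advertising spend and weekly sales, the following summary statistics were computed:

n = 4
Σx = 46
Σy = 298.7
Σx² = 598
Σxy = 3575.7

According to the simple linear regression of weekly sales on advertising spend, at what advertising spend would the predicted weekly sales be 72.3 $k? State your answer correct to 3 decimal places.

Sxx = Σx² − (Σx)²/n = 598 − 529 = 69
Sxy = Σxy − (Σx)(Σy)/n = 3575.7 − 3435.05 = 140.65
b = Sxy/Sxx = 140.65/69 = 2.038406
a = ȳ − b·x̄ = 74.675 − 2.038406·11.5 = 51.233333
Set a + b·x = 72.3: x = (72.3 − 51.233333) / 2.038406 = 10.334874

10.335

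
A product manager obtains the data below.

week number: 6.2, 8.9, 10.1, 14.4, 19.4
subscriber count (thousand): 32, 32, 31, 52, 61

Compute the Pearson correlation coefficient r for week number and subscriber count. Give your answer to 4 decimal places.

0.9473

n = 5, Σx = 59, Σy = 208, Σxy = 2728.5, Σx² = 803.38, Σy² = 9434
Sxx = Σx² − (Σx)²/n = 803.38 − 696.2 = 107.18
Sxy = Σxy − (Σx)(Σy)/n = 2728.5 − 2454.4 = 274.1
Syy = Σy² − (Σy)²/n = 9434 − 8652.8 = 781.2
r = Sxy/√(Sxx·Syy) = 274.1/√(83729.016) = 274.1/289.359665 = 0.947264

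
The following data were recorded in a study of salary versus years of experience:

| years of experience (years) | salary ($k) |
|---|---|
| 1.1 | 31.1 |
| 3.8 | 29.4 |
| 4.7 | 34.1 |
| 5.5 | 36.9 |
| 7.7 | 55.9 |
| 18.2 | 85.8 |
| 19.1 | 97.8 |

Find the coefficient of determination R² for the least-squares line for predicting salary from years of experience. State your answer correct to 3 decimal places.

0.961

n = 7, Σx = 60.1, Σy = 371, Σxy = 4369.12, Σx² = 823.33, Σy² = 24407.28
Sxx = Σx² − (Σx)²/n = 823.33 − 516.001429 = 307.328571
Sxy = Σxy − (Σx)(Σy)/n = 4369.12 − 3185.3 = 1183.82
Syy = Σy² − (Σy)²/n = 24407.28 − 19663 = 4744.28
R² = Sxy²/(Sxx·Syy) = (1183.82)²/(307.328571·4744.28) = 0.961165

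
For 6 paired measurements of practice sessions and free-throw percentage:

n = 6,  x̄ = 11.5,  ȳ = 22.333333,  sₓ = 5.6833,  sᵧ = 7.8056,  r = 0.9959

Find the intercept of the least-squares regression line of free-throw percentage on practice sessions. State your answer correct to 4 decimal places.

6.6037

b = r · sᵧ/sₓ = 0.9959 · 7.8056/5.6833 = 1.367796
a = ȳ − b·x̄ = 22.333333 − 1.367796·11.5 = 6.603675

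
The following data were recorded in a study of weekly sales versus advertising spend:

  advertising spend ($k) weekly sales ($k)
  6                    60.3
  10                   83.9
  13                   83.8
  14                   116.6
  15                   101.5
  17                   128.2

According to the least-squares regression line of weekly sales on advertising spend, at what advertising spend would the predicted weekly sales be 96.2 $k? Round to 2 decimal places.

n = 6, Σx = 75, Σy = 574.3, Σxy = 7624.5, Σx² = 1015
Sxx = Σx² − (Σx)²/n = 1015 − 937.5 = 77.5
Sxy = Σxy − (Σx)(Σy)/n = 7624.5 − 7178.75 = 445.75
b = Sxy/Sxx = 445.75/77.5 = 5.751613
a = ȳ − b·x̄ = 95.716667 − 5.751613·12.5 = 23.821505
Set a + b·x = 96.2: x = (96.2 − 23.821505) / 5.751613 = 12.584034

12.58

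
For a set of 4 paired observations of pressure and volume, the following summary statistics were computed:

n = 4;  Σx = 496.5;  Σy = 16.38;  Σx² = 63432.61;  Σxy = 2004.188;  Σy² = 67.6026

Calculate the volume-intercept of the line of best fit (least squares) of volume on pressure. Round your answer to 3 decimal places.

6.088

Sxx = Σx² − (Σx)²/n = 63432.61 − 61628.0625 = 1804.5475
Sxy = Σxy − (Σx)(Σy)/n = 2004.188 − 2033.1675 = -28.9795
b = Sxy/Sxx = -28.9795/1804.5475 = -0.016059
a = ȳ − b·x̄ = 4.095 − (-0.016059)·124.125 = 6.088342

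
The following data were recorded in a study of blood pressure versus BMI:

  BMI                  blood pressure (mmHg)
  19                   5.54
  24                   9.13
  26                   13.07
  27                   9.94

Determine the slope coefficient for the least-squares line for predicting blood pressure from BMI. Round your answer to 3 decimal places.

0.744

n = 4, Σx = 96, Σy = 37.68, Σxy = 932.58, Σx² = 2342
Sxx = Σx² − (Σx)²/n = 2342 − 2304 = 38
Sxy = Σxy − (Σx)(Σy)/n = 932.58 − 904.32 = 28.26
b = Sxy/Sxx = 28.26/38 = 0.743684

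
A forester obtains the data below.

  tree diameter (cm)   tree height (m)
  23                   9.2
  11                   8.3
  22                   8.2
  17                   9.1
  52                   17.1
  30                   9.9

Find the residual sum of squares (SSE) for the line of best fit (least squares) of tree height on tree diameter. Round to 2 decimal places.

6.77

n = 6, Σx = 155, Σy = 61.8, Σxy = 1824.2, Σx² = 5027, Σy² = 694
Sxx = Σx² − (Σx)²/n = 5027 − 4004.166667 = 1022.833333
Sxy = Σxy − (Σx)(Σy)/n = 1824.2 − 1596.5 = 227.7
Syy = Σy² − (Σy)²/n = 694 − 636.54 = 57.46
b = Sxy/Sxx = 227.7/1022.833333 = 0.222617
SSE = Syy − b·Sxy = 57.46 − 0.222617·227.7 = 6.770129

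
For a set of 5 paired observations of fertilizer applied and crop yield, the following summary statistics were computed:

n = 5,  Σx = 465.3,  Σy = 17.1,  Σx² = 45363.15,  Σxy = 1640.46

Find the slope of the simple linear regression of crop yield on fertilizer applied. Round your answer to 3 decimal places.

Sxx = Σx² − (Σx)²/n = 45363.15 − 43300.818 = 2062.332
Sxy = Σxy − (Σx)(Σy)/n = 1640.46 − 1591.326 = 49.134
b = Sxy/Sxx = 49.134/2062.332 = 0.023824

0.024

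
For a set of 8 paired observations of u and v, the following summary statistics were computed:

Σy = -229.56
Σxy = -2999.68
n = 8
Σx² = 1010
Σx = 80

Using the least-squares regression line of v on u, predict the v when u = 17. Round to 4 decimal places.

Sxx = Σx² − (Σx)²/n = 1010 − 800 = 210
Sxy = Σxy − (Σx)(Σy)/n = -2999.68 − (-2295.6) = -704.08
b = Sxy/Sxx = -704.08/210 = -3.352762
a = ȳ − b·x̄ = -28.695 − (-3.352762)·10 = 4.832619
ŷ(17) = a + b·17 = 4.832619 + (-3.352762)·17 = -52.164333

-52.1643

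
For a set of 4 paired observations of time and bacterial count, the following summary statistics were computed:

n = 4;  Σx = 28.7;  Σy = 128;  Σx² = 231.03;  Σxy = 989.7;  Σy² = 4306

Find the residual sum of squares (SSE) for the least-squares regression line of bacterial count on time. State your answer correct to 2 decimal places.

Sxx = Σx² − (Σx)²/n = 231.03 − 205.9225 = 25.1075
Sxy = Σxy − (Σx)(Σy)/n = 989.7 − 918.4 = 71.3
Syy = Σy² − (Σy)²/n = 4306 − 4096 = 210
b = Sxy/Sxx = 71.3/25.1075 = 2.839789
SSE = Syy − b·Sxy = 210 − 2.839789·71.3 = 7.523051

7.52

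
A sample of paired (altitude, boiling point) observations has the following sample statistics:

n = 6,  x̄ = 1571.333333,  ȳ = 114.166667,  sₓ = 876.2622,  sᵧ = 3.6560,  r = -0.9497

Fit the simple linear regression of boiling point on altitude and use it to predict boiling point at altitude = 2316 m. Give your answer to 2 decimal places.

111.22

b = r · sᵧ/sₓ = -0.9497 · 3.656/876.2622 = -0.003962
a = ȳ − b·x̄ = 114.166667 − (-0.003962)·1571.333333 = 120.392922
ŷ(2316) = a + b·2316 = 120.392922 + (-0.003962)·2316 = 111.215998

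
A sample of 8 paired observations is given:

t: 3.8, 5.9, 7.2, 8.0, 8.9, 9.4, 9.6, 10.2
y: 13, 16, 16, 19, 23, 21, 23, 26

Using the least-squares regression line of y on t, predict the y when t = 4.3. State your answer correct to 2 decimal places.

12.77

n = 8, Σx = 63, Σy = 157, Σxy = 1299.1, Σx² = 528.86
Sxx = Σx² − (Σx)²/n = 528.86 − 496.125 = 32.735
Sxy = Σxy − (Σx)(Σy)/n = 1299.1 − 1236.375 = 62.725
b = Sxy/Sxx = 62.725/32.735 = 1.916145
a = ȳ − b·x̄ = 19.625 − 1.916145·7.875 = 4.535360
ŷ(4.3) = a + b·4.3 = 4.535360 + 1.916145·4.3 = 12.774782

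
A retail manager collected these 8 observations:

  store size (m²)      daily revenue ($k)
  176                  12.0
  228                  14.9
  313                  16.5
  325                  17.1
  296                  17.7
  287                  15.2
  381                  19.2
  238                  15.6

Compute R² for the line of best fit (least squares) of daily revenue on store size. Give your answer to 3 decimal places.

n = 8, Σx = 2244, Σy = 128.2, Σxy = 36860.8, Σx² = 658344, Σy² = 2087
Sxx = Σx² − (Σx)²/n = 658344 − 629442 = 28902
Sxy = Σxy − (Σx)(Σy)/n = 36860.8 − 35960.1 = 900.7
Syy = Σy² − (Σy)²/n = 2087 − 2054.405 = 32.595
R² = Sxy²/(Sxx·Syy) = (900.7)²/(28902·32.595) = 0.861155

0.861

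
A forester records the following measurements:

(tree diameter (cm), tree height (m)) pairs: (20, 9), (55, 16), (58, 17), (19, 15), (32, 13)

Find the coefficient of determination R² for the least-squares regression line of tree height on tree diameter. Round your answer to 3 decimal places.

n = 5, Σx = 184, Σy = 70, Σxy = 2747, Σx² = 8174, Σy² = 1020
Sxx = Σx² − (Σx)²/n = 8174 − 6771.2 = 1402.8
Sxy = Σxy − (Σx)(Σy)/n = 2747 − 2576 = 171
Syy = Σy² − (Σy)²/n = 1020 − 980 = 40
R² = Sxy²/(Sxx·Syy) = (171)²/(1402.8·40) = 0.521118

0.521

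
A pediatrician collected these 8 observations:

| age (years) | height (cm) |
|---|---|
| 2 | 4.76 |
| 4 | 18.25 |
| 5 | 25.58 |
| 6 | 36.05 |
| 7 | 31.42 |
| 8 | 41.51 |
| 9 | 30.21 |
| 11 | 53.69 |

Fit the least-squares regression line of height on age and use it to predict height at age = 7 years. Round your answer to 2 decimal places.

n = 8, Σx = 52, Σy = 241.47, Σxy = 1841.22, Σx² = 396
Sxx = Σx² − (Σx)²/n = 396 − 338 = 58
Sxy = Σxy − (Σx)(Σy)/n = 1841.22 − 1569.555 = 271.665
b = Sxy/Sxx = 271.665/58 = 4.683879
a = ȳ − b·x̄ = 30.18375 − 4.683879·6.5 = -0.261466
ŷ(7) = a + b·7 = -0.261466 + 4.683879·7 = 32.525690

32.53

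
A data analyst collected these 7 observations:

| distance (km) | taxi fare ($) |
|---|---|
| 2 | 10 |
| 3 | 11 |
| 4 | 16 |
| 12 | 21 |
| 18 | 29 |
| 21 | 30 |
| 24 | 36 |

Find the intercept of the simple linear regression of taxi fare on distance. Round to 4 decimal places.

8.8374

n = 7, Σx = 84, Σy = 153, Σxy = 2385, Σx² = 1514
Sxx = Σx² − (Σx)²/n = 1514 − 1008 = 506
Sxy = Σxy − (Σx)(Σy)/n = 2385 − 1836 = 549
b = Sxy/Sxx = 549/506 = 1.084980
a = ȳ − b·x̄ = 21.857143 − 1.084980·12 = 8.837380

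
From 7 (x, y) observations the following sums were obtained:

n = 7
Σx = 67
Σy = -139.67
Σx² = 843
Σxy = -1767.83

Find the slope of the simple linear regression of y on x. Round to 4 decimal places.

Sxx = Σx² − (Σx)²/n = 843 − 641.285714 = 201.714286
Sxy = Σxy − (Σx)(Σy)/n = -1767.83 − (-1336.841429) = -430.988571
b = Sxy/Sxx = -430.988571/201.714286 = -2.136629

-2.1366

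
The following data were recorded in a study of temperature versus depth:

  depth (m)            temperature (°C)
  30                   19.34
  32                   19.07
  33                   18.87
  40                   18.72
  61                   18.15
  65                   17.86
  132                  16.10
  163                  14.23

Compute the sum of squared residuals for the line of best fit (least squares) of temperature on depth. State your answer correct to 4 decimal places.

n = 8, Σx = 556, Σy = 142.34, Σxy = 9274.69, Σx² = 56552, Σy² = 2554.3208
Sxx = Σx² − (Σx)²/n = 56552 − 38642 = 17910
Sxy = Σxy − (Σx)(Σy)/n = 9274.69 − 9892.63 = -617.94
Syy = Σy² − (Σy)²/n = 2554.3208 − 2532.58445 = 21.73635
b = Sxy/Sxx = -617.94/17910 = -0.034503
SSE = Syy − b·Sxy = 21.73635 − (-0.034503)·(-617.94) = 0.415867

0.4159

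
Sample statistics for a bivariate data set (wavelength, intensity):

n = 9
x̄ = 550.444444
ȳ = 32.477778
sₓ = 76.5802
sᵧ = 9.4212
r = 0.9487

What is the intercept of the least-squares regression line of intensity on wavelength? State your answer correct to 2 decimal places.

-31.77

b = r · sᵧ/sₓ = 0.9487 · 9.4212/76.5802 = 0.116713
a = ȳ − b·x̄ = 32.477778 − 0.116713·550.444444 = -31.766155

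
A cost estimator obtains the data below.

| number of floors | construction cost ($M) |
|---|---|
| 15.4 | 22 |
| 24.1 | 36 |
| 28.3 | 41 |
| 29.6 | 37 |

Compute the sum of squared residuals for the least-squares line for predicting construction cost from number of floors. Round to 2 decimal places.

n = 4, Σx = 97.4, Σy = 136, Σxy = 3461.9, Σx² = 2495.02, Σy² = 4830
Sxx = Σx² − (Σx)²/n = 2495.02 − 2371.69 = 123.33
Sxy = Σxy − (Σx)(Σy)/n = 3461.9 − 3311.6 = 150.3
Syy = Σy² − (Σy)²/n = 4830 − 4624 = 206
b = Sxy/Sxx = 150.3/123.33 = 1.218682
SSE = Syy − b·Sxy = 206 − 1.218682·150.3 = 22.832158

22.83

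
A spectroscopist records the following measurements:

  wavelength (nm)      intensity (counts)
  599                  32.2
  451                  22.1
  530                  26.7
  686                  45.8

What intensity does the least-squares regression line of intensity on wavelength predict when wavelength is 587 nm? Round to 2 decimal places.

33.74

n = 4, Σx = 2266, Σy = 126.8, Σxy = 74824.7, Σx² = 1313698
Sxx = Σx² − (Σx)²/n = 1313698 − 1283689 = 30009
Sxy = Σxy − (Σx)(Σy)/n = 74824.7 − 71832.2 = 2992.5
b = Sxy/Sxx = 2992.5/30009 = 0.099720
a = ȳ − b·x̄ = 31.7 − 0.099720·566.5 = -24.791428
ŷ(587) = a + b·587 = -24.791428 + 0.099720·587 = 33.744262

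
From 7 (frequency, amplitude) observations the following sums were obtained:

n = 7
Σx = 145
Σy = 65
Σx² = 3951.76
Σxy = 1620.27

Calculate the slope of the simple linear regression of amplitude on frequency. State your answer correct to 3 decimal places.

Sxx = Σx² − (Σx)²/n = 3951.76 − 3003.571429 = 948.188571
Sxy = Σxy − (Σx)(Σy)/n = 1620.27 − 1346.428571 = 273.841429
b = Sxy/Sxx = 273.841429/948.188571 = 0.288805

0.289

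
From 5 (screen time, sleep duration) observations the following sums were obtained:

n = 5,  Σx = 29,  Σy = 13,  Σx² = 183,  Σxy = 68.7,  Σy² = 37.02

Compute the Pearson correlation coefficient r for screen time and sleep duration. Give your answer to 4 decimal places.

-0.9705

Sxx = Σx² − (Σx)²/n = 183 − 168.2 = 14.8
Sxy = Σxy − (Σx)(Σy)/n = 68.7 − 75.4 = -6.7
Syy = Σy² − (Σy)²/n = 37.02 − 33.8 = 3.22
r = Sxy/√(Sxx·Syy) = -6.7/√(47.656) = -6.7/6.903333 = -0.970546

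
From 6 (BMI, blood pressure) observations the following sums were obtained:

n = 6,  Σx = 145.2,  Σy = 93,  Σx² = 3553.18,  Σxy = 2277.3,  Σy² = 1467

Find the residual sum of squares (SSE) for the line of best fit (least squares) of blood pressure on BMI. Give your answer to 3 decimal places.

7.379

Sxx = Σx² − (Σx)²/n = 3553.18 − 3513.84 = 39.34
Sxy = Σxy − (Σx)(Σy)/n = 2277.3 − 2250.6 = 26.7
Syy = Σy² − (Σy)²/n = 1467 − 1441.5 = 25.5
b = Sxy/Sxx = 26.7/39.34 = 0.678699
SSE = Syy − b·Sxy = 25.5 − 0.678699·26.7 = 7.378749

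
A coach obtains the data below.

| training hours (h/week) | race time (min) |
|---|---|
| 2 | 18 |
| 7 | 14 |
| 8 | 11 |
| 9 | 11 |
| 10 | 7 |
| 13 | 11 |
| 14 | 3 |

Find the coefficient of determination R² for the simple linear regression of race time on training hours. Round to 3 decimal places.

0.743

n = 7, Σx = 63, Σy = 75, Σxy = 576, Σx² = 663, Σy² = 941
Sxx = Σx² − (Σx)²/n = 663 − 567 = 96
Sxy = Σxy − (Σx)(Σy)/n = 576 − 675 = -99
Syy = Σy² − (Σy)²/n = 941 − 803.571429 = 137.428571
R² = Sxy²/(Sxx·Syy) = (-99)²/(96·137.428571) = 0.742886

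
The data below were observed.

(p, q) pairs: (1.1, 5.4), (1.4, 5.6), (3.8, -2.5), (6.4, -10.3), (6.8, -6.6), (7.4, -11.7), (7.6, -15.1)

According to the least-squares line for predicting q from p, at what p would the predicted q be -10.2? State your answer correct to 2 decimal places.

n = 7, Σx = 34.5, Σy = -35.2, Σxy = -307.86, Σx² = 217.33
Sxx = Σx² − (Σx)²/n = 217.33 − 170.035714 = 47.294286
Sxy = Σxy − (Σx)(Σy)/n = -307.86 − (-173.485714) = -134.374286
b = Sxy/Sxx = -134.374286/47.294286 = -2.841237
a = ȳ − b·x̄ = -5.028571 − (-2.841237)·4.928571 = 8.974669
Set a + b·x = -10.2: x = (-10.2 − 8.974669) / (-2.841237) = 6.748704

6.75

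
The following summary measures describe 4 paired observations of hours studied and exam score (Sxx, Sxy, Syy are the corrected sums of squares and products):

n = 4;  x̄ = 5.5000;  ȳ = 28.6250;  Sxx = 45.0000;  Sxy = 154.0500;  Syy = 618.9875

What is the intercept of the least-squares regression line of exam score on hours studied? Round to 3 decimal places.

9.797

b = Sxy/Sxx = 154.05/45 = 3.423333
a = ȳ − b·x̄ = 28.625 − 3.423333·5.5 = 9.796667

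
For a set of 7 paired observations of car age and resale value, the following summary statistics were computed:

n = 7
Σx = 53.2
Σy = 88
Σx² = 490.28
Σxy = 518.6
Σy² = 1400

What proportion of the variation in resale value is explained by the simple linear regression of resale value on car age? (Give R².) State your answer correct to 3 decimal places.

Sxx = Σx² − (Σx)²/n = 490.28 − 404.32 = 85.96
Sxy = Σxy − (Σx)(Σy)/n = 518.6 − 668.8 = -150.2
Syy = Σy² − (Σy)²/n = 1400 − 1106.285714 = 293.714286
R² = Sxy²/(Sxx·Syy) = (-150.2)²/(85.96·293.714286) = 0.893549

0.894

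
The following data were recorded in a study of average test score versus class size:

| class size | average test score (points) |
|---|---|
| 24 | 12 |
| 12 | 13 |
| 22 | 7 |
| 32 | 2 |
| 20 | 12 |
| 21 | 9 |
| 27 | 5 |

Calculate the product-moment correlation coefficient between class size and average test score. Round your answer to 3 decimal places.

n = 7, Σx = 158, Σy = 60, Σxy = 1226, Σx² = 3798, Σy² = 616
Sxx = Σx² − (Σx)²/n = 3798 − 3566.285714 = 231.714286
Sxy = Σxy − (Σx)(Σy)/n = 1226 − 1354.285714 = -128.285714
Syy = Σy² − (Σy)²/n = 616 − 514.285714 = 101.714286
r = Sxy/√(Sxx·Syy) = -128.285714/√(23568.653061) = -128.285714/153.520855 = -0.835624

-0.836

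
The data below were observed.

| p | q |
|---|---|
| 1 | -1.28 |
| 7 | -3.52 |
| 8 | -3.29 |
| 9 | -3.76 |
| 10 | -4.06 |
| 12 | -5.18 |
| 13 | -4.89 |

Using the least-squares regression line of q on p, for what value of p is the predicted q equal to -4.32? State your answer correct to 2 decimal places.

n = 7, Σx = 60, Σy = -25.98, Σxy = -252.41, Σx² = 608
Sxx = Σx² − (Σx)²/n = 608 − 514.285714 = 93.714286
Sxy = Σxy − (Σx)(Σy)/n = -252.41 − (-222.685714) = -29.724286
b = Sxy/Sxx = -29.724286/93.714286 = -0.317180
a = ȳ − b·x̄ = -3.711429 − (-0.317180)·8.571429 = -0.992744
Set a + b·x = -4.32: x = (-4.32 − (-0.992744)) / (-0.317180) = 10.490124

10.49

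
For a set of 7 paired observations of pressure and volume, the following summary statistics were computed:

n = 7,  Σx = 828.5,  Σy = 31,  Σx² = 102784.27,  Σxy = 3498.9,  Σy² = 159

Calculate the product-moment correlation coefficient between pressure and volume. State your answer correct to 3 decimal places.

Sxx = Σx² − (Σx)²/n = 102784.27 − 98058.892857 = 4725.377143
Sxy = Σxy − (Σx)(Σy)/n = 3498.9 − 3669.071429 = -170.171429
Syy = Σy² − (Σy)²/n = 159 − 137.285714 = 21.714286
r = Sxy/√(Sxx·Syy) = -170.171429/√(102608.189388) = -170.171429/320.325131 = -0.531246

-0.531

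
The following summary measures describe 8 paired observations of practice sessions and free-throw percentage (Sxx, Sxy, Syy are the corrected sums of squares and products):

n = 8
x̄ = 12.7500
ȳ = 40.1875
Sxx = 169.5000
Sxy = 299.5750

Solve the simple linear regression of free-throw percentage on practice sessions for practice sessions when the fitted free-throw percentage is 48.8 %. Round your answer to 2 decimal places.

b = Sxy/Sxx = 299.575/169.5 = 1.767404
a = ȳ − b·x̄ = 40.1875 − 1.767404·12.75 = 17.653097
Set a + b·x = 48.8: x = (48.8 − 17.653097) / 1.767404 = 17.622966

17.62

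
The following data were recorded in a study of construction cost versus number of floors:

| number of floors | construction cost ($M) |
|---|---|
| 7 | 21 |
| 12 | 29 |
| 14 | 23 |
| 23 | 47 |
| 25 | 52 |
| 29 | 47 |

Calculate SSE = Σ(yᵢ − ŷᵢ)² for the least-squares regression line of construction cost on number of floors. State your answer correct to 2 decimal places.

127.93

n = 6, Σx = 110, Σy = 219, Σxy = 4561, Σx² = 2384, Σy² = 8933
Sxx = Σx² − (Σx)²/n = 2384 − 2016.666667 = 367.333333
Sxy = Σxy − (Σx)(Σy)/n = 4561 − 4015 = 546
Syy = Σy² − (Σy)²/n = 8933 − 7993.5 = 939.5
b = Sxy/Sxx = 546/367.333333 = 1.486388
SSE = Syy − b·Sxy = 939.5 − 1.486388·546 = 127.931942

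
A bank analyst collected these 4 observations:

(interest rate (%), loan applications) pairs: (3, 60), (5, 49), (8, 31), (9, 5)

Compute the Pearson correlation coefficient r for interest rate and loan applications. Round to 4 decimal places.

-0.9487

n = 4, Σx = 25, Σy = 145, Σxy = 718, Σx² = 179, Σy² = 6987
Sxx = Σx² − (Σx)²/n = 179 − 156.25 = 22.75
Sxy = Σxy − (Σx)(Σy)/n = 718 − 906.25 = -188.25
Syy = Σy² − (Σy)²/n = 6987 − 5256.25 = 1730.75
r = Sxy/√(Sxx·Syy) = -188.25/√(39374.5625) = -188.25/198.430246 = -0.948696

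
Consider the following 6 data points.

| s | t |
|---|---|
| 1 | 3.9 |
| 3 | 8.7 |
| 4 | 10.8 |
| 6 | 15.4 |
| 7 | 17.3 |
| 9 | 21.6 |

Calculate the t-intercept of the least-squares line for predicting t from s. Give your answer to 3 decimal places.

1.926

n = 6, Σx = 30, Σy = 77.7, Σxy = 481.1, Σx² = 192
Sxx = Σx² − (Σx)²/n = 192 − 150 = 42
Sxy = Σxy − (Σx)(Σy)/n = 481.1 − 388.5 = 92.6
b = Sxy/Sxx = 92.6/42 = 2.204762
a = ȳ − b·x̄ = 12.95 − 2.204762·5 = 1.926190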